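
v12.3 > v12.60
False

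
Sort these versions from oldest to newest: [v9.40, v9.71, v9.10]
[v9.10, v9.40, v9.71]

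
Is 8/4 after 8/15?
No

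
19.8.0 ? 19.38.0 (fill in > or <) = <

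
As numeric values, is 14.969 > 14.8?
True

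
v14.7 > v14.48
False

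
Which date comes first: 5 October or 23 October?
5 October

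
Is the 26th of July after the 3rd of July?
Yes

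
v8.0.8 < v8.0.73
True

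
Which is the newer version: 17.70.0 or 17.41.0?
17.70.0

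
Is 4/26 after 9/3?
No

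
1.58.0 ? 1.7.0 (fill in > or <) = >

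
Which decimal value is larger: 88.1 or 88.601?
88.601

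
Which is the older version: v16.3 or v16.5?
v16.3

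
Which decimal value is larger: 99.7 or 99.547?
99.7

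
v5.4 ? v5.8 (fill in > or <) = <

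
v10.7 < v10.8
True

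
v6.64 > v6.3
True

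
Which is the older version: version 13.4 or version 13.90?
version 13.4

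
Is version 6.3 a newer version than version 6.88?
No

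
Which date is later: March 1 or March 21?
March 21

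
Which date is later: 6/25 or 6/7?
6/25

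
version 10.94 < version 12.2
True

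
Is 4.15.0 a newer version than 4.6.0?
Yes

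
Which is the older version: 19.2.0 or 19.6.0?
19.2.0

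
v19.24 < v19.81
True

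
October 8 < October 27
True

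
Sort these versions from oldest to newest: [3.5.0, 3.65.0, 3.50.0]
[3.5.0, 3.50.0, 3.65.0]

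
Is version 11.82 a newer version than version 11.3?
Yes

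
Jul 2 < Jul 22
True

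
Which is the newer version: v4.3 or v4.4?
v4.4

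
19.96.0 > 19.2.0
True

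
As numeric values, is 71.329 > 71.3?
True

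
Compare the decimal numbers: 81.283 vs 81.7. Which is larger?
81.7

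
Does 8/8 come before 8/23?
Yes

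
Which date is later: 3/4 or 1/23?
3/4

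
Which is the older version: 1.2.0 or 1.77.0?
1.2.0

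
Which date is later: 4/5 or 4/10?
4/10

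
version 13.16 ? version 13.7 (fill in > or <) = >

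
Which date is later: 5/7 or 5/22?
5/22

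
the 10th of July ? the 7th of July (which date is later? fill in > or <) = >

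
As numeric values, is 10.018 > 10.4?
False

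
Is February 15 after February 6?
Yes. Day 15 comes after day 6 in February — this is a date comparison, not a decimal one (the decimal 2.15 would be smaller than 2.6).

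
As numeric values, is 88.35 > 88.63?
False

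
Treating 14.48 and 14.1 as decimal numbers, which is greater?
14.48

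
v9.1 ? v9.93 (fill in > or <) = <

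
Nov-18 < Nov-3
False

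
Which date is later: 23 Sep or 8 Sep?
23 Sep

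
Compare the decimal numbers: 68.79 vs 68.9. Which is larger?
68.9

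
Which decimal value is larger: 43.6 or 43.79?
43.79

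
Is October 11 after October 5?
Yes. Day 11 comes after day 5 in October — this is a date comparison, not a decimal one (the decimal 10.11 would be smaller than 10.5).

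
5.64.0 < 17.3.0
True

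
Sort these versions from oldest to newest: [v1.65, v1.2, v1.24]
[v1.2, v1.24, v1.65]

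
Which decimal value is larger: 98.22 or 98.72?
98.72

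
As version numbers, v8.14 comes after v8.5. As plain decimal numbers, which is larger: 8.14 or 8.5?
8.5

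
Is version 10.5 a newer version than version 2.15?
Yes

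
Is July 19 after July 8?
Yes. Day 19 comes after day 8 in July — this is a date comparison, not a decimal one (the decimal 7.19 would be smaller than 7.8).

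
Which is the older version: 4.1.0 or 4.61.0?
4.1.0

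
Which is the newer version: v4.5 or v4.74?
v4.74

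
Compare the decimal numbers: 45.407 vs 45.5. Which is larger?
45.5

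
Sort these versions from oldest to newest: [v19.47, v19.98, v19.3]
[v19.3, v19.47, v19.98]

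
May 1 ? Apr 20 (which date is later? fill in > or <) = >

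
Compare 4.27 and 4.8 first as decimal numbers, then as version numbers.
As decimals: 4.27 < 4.8. As versions: v4.27 > v4.8 (minor version 27 > 8).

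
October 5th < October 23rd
True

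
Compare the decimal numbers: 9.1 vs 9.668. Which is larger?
9.668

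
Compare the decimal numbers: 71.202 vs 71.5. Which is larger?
71.5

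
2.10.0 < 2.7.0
False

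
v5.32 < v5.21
False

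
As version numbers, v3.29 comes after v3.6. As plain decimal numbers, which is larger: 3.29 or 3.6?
3.6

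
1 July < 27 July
True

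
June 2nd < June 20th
True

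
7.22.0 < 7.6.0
False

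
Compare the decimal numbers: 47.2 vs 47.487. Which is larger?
47.487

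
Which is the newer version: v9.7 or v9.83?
v9.83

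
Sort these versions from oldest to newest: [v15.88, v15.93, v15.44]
[v15.44, v15.88, v15.93]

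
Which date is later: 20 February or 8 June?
8 June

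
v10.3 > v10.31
False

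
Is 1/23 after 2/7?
No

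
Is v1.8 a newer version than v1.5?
Yes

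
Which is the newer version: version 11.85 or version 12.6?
version 12.6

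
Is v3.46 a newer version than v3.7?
Yes. Version numbers are compared segment by segment as integers, not as decimals: minor version 46 > 7, so v3.46 > v3.7 (even though the decimal 3.46 < 3.7).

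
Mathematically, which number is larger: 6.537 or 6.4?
6.537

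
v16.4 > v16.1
True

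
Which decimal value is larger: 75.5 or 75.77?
75.77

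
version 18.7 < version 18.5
False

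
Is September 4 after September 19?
No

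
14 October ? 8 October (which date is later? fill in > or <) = >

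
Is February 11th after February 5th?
Yes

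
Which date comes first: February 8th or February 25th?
February 8th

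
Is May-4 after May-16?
No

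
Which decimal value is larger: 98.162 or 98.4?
98.4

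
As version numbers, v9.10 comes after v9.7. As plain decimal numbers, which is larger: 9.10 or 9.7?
9.7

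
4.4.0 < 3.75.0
False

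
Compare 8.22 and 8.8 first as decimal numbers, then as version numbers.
As decimals: 8.22 < 8.8. As versions: v8.22 > v8.8 (minor version 22 > 8).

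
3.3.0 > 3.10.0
False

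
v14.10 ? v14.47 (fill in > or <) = <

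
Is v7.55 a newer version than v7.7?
Yes. Version numbers are compared segment by segment as integers, not as decimals: minor version 55 > 7, so v7.55 > v7.7 (even though the decimal 7.55 < 7.7).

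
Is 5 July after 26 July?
No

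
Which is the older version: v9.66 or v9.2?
v9.2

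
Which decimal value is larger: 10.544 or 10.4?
10.544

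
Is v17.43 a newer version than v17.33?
Yes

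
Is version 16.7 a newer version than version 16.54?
No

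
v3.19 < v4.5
True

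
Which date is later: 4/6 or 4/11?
4/11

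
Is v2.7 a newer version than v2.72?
No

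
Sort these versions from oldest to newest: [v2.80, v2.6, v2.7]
[v2.6, v2.7, v2.80]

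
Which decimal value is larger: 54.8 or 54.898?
54.898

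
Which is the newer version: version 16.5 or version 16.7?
version 16.7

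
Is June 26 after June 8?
Yes. Day 26 comes after day 8 in June — this is a date comparison, not a decimal one (the decimal 6.26 would be smaller than 6.8).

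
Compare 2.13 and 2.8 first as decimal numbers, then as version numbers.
As decimals: 2.13 < 2.8. As versions: v2.13 > v2.8 (minor version 13 > 8).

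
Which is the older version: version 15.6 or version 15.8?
version 15.6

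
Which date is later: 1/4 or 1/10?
1/10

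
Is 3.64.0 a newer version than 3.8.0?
Yes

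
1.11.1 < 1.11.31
True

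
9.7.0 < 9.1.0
False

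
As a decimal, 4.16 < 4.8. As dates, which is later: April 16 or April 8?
April 16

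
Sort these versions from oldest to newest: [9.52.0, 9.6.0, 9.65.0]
[9.6.0, 9.52.0, 9.65.0]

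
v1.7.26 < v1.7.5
False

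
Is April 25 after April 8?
Yes. Day 25 comes after day 8 in April — this is a date comparison, not a decimal one (the decimal 4.25 would be smaller than 4.8).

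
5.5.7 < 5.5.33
True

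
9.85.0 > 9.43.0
True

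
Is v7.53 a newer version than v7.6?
Yes. Version numbers are compared segment by segment as integers, not as decimals: minor version 53 > 6, so v7.53 > v7.6 (even though the decimal 7.53 < 7.6).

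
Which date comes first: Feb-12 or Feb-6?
Feb-6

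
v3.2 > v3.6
False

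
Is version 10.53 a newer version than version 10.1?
Yes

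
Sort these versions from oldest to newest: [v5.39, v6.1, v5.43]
[v5.39, v5.43, v6.1]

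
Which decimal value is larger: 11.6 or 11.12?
11.6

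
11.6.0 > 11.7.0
False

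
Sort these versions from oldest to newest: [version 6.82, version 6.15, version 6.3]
[version 6.3, version 6.15, version 6.82]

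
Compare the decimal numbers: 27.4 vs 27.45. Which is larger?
27.45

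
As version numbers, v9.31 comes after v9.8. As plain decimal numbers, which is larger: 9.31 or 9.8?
9.8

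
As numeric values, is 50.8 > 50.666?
True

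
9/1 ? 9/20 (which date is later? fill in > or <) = <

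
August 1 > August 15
False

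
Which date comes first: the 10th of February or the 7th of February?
the 7th of February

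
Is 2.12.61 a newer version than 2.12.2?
Yes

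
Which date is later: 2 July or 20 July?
20 July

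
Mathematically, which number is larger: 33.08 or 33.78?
33.78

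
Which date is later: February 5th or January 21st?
February 5th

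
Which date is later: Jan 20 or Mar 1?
Mar 1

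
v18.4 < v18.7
True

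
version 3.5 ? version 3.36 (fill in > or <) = <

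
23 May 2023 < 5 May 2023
False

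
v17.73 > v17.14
True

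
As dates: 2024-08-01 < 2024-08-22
True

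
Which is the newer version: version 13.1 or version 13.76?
version 13.76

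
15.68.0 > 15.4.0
True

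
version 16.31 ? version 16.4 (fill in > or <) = >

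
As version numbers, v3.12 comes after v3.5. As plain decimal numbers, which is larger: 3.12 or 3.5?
3.5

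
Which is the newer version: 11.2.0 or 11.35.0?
11.35.0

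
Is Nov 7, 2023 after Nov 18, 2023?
No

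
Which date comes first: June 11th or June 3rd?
June 3rd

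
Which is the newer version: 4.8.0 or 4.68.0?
4.68.0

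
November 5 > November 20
False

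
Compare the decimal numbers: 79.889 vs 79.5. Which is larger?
79.889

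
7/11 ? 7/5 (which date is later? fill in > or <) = >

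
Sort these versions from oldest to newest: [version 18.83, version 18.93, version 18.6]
[version 18.6, version 18.83, version 18.93]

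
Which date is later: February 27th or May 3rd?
May 3rd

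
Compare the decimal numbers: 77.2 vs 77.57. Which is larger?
77.57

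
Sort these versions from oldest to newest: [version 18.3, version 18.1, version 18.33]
[version 18.1, version 18.3, version 18.33]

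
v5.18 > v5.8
True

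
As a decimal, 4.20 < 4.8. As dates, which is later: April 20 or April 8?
April 20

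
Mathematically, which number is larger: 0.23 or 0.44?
0.44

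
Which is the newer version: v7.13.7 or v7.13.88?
v7.13.88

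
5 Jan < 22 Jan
True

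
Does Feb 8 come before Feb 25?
Yes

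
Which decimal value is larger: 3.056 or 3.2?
3.2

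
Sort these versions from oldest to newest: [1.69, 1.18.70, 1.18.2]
[1.18.2, 1.18.70, 1.69]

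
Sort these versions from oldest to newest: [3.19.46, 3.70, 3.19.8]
[3.19.8, 3.19.46, 3.70]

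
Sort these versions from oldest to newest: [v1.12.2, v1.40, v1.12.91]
[v1.12.2, v1.12.91, v1.40]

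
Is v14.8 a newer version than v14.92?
No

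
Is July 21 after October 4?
No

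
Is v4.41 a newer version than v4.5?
Yes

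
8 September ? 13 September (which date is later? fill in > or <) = <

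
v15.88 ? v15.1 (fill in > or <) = >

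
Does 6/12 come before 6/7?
No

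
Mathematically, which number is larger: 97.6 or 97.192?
97.6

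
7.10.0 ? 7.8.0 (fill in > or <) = >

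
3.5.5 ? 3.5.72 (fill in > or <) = <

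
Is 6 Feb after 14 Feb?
No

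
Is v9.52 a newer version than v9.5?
Yes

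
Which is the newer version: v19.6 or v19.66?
v19.66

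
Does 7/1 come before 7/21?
Yes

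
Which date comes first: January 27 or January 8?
January 8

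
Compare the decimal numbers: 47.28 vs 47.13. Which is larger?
47.28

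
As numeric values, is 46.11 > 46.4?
False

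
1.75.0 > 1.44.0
True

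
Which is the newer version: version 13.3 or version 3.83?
version 13.3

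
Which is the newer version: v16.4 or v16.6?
v16.6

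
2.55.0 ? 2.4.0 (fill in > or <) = >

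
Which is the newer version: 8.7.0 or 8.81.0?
8.81.0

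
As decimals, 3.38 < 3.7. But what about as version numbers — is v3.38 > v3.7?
True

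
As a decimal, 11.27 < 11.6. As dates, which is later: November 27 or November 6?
November 27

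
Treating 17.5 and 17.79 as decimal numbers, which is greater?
17.79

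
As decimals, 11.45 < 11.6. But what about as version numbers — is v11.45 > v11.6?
True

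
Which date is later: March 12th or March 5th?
March 12th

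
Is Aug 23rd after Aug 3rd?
Yes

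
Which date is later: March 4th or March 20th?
March 20th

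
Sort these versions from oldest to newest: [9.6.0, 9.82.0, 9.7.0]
[9.6.0, 9.7.0, 9.82.0]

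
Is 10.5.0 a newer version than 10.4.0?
Yes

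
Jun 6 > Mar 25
True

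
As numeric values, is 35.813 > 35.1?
True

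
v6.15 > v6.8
True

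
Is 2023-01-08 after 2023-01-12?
No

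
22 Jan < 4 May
True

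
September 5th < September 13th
True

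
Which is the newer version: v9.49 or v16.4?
v16.4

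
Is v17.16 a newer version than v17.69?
No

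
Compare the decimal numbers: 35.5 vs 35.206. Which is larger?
35.5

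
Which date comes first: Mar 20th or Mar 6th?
Mar 6th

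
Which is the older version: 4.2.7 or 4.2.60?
4.2.7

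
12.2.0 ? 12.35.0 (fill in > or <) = <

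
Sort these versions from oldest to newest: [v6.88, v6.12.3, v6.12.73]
[v6.12.3, v6.12.73, v6.88]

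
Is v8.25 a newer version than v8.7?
Yes. Version numbers are compared segment by segment as integers, not as decimals: minor version 25 > 7, so v8.25 > v8.7 (even though the decimal 8.25 < 8.7).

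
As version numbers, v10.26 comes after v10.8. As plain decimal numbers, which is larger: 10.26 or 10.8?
10.8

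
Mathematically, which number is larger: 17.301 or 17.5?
17.5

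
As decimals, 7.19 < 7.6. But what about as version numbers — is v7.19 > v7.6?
True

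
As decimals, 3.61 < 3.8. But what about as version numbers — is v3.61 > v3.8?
True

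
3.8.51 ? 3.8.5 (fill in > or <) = >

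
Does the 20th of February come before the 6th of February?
No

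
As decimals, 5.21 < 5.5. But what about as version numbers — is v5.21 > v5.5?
True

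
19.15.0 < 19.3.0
False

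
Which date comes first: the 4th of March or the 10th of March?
the 4th of March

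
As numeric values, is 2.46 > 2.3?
True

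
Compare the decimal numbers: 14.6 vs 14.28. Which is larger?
14.6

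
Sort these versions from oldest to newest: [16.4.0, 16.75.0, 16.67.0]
[16.4.0, 16.67.0, 16.75.0]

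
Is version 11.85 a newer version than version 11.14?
Yes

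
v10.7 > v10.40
False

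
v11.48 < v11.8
False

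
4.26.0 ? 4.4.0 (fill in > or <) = >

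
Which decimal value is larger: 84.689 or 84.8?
84.8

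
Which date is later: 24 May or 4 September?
4 September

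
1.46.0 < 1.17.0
False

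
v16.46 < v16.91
True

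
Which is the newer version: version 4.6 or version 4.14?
version 4.14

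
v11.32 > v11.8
True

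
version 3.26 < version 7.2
True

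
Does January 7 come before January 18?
Yes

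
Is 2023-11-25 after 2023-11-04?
Yes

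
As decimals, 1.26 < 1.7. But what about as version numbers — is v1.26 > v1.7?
True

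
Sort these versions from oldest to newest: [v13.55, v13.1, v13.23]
[v13.1, v13.23, v13.55]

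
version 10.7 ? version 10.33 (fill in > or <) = <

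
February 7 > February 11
False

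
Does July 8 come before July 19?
Yes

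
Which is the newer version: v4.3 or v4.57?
v4.57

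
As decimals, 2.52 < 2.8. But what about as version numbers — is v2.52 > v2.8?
True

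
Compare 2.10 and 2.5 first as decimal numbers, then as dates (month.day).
As decimals: 2.10 < 2.5. As dates: 2/10 is later than 2/5 (day 10 > day 5).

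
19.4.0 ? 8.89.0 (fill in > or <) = >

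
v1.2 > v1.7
False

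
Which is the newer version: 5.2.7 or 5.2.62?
5.2.62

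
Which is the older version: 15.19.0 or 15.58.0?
15.19.0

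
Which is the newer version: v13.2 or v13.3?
v13.3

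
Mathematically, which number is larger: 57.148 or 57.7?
57.7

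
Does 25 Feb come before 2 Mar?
Yes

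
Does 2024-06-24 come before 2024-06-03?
No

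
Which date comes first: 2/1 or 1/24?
1/24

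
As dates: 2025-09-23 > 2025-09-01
True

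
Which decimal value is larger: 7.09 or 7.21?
7.21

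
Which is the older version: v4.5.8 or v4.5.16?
v4.5.8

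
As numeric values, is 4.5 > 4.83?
False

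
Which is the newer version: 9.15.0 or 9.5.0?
9.15.0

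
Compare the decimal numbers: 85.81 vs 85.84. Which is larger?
85.84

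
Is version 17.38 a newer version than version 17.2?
Yes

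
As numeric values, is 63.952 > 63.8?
True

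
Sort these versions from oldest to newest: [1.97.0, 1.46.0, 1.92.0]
[1.46.0, 1.92.0, 1.97.0]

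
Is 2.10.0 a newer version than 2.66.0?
No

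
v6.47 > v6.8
True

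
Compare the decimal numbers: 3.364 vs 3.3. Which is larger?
3.364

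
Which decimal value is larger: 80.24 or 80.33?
80.33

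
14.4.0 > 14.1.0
True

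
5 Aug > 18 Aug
False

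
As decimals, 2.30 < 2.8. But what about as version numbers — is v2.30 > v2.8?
True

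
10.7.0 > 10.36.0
False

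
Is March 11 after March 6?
Yes. Day 11 comes after day 6 in March — this is a date comparison, not a decimal one (the decimal 3.11 would be smaller than 3.6).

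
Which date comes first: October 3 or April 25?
April 25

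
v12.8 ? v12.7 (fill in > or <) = >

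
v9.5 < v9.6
True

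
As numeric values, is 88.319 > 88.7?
False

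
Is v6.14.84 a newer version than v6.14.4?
Yes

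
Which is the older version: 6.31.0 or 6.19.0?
6.19.0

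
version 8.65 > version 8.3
True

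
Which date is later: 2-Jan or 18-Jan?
18-Jan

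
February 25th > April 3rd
False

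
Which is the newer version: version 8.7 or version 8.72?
version 8.72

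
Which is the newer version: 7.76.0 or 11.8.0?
11.8.0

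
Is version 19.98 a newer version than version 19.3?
Yes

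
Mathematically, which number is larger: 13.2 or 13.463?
13.463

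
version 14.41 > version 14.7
True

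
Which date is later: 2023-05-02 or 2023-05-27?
2023-05-27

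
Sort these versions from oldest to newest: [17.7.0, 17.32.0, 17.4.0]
[17.4.0, 17.7.0, 17.32.0]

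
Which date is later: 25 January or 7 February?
7 February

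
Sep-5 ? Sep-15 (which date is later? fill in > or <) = <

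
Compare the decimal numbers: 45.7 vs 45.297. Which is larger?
45.7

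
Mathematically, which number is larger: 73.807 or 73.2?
73.807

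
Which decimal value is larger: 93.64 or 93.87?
93.87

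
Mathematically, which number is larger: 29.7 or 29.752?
29.752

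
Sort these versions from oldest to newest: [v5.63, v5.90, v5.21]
[v5.21, v5.63, v5.90]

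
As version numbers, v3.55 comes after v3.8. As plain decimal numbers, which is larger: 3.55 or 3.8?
3.8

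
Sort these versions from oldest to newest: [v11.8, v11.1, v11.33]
[v11.1, v11.8, v11.33]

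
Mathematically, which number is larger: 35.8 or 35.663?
35.8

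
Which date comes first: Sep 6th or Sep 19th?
Sep 6th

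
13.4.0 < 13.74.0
True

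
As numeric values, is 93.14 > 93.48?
False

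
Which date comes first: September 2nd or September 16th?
September 2nd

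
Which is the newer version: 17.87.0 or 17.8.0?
17.87.0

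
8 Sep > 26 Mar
True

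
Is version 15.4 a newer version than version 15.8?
No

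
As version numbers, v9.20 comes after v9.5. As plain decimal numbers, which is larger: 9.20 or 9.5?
9.5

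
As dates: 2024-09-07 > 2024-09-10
False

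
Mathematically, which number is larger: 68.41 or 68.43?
68.43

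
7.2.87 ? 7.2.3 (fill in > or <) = >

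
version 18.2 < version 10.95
False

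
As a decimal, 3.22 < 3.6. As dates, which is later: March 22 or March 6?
March 22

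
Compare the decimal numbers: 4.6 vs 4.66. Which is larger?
4.66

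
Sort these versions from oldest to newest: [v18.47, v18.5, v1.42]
[v1.42, v18.5, v18.47]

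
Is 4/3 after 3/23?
Yes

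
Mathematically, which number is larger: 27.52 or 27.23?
27.52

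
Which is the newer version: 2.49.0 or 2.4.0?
2.49.0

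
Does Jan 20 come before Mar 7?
Yes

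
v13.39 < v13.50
True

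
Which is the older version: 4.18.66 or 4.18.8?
4.18.8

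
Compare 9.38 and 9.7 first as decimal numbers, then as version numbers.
As decimals: 9.38 < 9.7. As versions: v9.38 > v9.7 (minor version 38 > 7).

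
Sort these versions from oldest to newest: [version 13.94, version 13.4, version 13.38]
[version 13.4, version 13.38, version 13.94]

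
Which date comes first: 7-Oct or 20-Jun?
20-Jun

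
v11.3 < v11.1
False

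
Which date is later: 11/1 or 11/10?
11/10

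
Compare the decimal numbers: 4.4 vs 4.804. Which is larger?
4.804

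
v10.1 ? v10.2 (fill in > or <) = <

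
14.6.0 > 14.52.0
False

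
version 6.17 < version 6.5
False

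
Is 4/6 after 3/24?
Yes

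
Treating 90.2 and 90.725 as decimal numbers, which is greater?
90.725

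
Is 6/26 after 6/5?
Yes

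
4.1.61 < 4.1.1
False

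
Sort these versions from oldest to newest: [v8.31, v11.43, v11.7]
[v8.31, v11.7, v11.43]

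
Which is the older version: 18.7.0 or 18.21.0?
18.7.0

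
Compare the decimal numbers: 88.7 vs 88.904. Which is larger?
88.904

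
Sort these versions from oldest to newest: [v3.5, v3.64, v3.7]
[v3.5, v3.7, v3.64]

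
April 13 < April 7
False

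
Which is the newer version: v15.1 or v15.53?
v15.53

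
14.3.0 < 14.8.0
True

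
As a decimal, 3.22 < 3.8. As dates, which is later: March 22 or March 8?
March 22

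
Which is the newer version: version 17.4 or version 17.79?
version 17.79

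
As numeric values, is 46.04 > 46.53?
False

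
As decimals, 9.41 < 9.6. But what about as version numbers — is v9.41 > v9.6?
True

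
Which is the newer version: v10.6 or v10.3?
v10.6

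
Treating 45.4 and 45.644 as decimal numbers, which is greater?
45.644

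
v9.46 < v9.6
False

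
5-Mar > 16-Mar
False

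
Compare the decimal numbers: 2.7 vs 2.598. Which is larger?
2.7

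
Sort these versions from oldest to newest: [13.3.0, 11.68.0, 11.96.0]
[11.68.0, 11.96.0, 13.3.0]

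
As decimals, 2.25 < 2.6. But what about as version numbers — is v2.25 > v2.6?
True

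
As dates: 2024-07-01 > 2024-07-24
False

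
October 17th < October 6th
False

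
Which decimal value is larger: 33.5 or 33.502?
33.502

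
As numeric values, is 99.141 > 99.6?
False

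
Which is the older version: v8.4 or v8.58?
v8.4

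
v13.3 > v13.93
False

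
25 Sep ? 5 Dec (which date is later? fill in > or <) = <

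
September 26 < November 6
True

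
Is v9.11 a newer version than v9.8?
Yes. Version numbers are compared segment by segment as integers, not as decimals: minor version 11 > 8, so v9.11 > v9.8 (even though the decimal 9.11 < 9.8).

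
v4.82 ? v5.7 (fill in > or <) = <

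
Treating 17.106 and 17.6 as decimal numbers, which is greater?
17.6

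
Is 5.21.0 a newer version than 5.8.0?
Yes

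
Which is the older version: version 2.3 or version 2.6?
version 2.3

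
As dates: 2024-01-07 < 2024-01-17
True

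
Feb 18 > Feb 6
True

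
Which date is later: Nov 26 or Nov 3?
Nov 26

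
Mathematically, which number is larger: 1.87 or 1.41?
1.87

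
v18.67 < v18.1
False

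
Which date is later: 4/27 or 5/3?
5/3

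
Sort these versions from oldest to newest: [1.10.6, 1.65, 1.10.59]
[1.10.6, 1.10.59, 1.65]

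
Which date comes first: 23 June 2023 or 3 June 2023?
3 June 2023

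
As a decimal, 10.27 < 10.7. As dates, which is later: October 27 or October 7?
October 27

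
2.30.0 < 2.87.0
True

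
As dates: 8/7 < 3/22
False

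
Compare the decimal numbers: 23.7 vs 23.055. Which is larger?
23.7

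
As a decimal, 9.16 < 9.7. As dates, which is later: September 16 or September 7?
September 16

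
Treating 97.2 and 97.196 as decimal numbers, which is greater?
97.2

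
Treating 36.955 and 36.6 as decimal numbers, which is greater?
36.955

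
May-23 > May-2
True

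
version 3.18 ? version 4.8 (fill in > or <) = <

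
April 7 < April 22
True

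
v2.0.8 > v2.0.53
False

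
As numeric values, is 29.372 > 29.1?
True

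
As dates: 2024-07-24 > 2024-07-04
True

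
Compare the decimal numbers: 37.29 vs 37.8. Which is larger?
37.8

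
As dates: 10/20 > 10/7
True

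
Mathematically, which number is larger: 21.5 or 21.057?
21.5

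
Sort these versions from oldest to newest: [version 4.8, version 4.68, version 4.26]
[version 4.8, version 4.26, version 4.68]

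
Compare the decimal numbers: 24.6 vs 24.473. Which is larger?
24.6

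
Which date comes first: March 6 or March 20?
March 6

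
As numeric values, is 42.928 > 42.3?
True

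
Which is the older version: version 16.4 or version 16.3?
version 16.3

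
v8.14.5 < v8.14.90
True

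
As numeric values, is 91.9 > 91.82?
True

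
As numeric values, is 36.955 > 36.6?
True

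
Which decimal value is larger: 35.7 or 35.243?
35.7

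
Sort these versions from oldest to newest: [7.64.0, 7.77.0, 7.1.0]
[7.1.0, 7.64.0, 7.77.0]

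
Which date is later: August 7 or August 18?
August 18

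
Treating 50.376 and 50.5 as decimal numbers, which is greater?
50.5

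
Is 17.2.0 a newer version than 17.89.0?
No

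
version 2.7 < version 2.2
False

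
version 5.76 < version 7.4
True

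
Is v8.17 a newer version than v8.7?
Yes. Version numbers are compared segment by segment as integers, not as decimals: minor version 17 > 7, so v8.17 > v8.7 (even though the decimal 8.17 < 8.7).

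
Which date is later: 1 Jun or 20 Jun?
20 Jun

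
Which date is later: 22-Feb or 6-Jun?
6-Jun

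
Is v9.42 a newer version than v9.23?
Yes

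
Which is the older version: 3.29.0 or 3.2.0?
3.2.0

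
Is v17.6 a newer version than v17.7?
No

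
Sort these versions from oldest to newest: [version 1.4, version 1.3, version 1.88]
[version 1.3, version 1.4, version 1.88]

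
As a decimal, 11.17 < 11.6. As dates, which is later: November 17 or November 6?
November 17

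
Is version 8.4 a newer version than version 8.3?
Yes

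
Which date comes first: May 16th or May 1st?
May 1st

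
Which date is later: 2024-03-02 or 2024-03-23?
2024-03-23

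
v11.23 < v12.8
True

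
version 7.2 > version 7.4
False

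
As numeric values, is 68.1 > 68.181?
False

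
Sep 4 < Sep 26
True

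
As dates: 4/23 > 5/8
False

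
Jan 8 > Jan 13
False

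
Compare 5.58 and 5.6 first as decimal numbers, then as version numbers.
As decimals: 5.58 < 5.6. As versions: v5.58 > v5.6 (minor version 58 > 6).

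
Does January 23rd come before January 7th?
No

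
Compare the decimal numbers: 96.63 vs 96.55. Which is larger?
96.63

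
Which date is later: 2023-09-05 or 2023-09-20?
2023-09-20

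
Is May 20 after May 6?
Yes. Day 20 comes after day 6 in May — this is a date comparison, not a decimal one (the decimal 5.20 would be smaller than 5.6).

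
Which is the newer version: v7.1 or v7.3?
v7.3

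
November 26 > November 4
True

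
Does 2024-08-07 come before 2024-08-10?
Yes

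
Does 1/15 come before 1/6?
No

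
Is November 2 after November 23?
No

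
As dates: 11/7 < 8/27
False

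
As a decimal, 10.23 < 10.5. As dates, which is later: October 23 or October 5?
October 23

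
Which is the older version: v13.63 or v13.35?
v13.35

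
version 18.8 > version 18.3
True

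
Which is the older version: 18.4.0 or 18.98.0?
18.4.0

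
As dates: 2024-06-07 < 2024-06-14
True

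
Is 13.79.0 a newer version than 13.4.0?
Yes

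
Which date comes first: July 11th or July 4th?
July 4th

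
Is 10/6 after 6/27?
Yes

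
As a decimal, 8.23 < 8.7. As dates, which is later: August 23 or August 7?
August 23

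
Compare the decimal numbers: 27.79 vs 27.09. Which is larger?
27.79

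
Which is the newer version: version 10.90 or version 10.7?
version 10.90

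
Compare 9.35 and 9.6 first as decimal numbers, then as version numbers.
As decimals: 9.35 < 9.6. As versions: v9.35 > v9.6 (minor version 35 > 6).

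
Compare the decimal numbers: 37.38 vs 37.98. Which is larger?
37.98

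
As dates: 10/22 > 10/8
True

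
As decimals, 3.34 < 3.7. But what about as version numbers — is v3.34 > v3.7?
True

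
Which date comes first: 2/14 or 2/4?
2/4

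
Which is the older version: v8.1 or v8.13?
v8.1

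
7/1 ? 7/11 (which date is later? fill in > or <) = <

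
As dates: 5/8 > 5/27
False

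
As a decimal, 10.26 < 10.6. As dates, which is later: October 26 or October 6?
October 26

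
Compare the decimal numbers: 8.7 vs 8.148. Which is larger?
8.7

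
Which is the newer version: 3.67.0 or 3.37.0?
3.67.0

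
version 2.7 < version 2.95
True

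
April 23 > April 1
True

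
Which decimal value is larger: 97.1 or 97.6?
97.6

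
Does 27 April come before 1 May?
Yes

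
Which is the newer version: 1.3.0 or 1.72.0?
1.72.0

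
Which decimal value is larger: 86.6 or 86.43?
86.6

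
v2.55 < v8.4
True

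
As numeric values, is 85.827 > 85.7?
True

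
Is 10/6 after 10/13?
No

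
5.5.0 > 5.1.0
True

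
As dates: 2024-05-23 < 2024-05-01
False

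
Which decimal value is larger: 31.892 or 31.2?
31.892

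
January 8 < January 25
True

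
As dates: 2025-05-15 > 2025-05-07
True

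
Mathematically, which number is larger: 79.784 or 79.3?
79.784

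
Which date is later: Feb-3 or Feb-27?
Feb-27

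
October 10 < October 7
False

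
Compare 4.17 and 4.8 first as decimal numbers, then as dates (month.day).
As decimals: 4.17 < 4.8. As dates: 4/17 is later than 4/8 (day 17 > day 8).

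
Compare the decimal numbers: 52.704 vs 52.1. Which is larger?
52.704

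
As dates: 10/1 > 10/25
False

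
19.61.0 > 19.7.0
True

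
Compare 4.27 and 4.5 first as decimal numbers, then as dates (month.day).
As decimals: 4.27 < 4.5. As dates: 4/27 is later than 4/5 (day 27 > day 5).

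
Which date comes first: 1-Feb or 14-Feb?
1-Feb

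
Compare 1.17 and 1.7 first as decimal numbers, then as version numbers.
As decimals: 1.17 < 1.7. As versions: v1.17 > v1.7 (minor version 17 > 7).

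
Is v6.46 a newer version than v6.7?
Yes. Version numbers are compared segment by segment as integers, not as decimals: minor version 46 > 7, so v6.46 > v6.7 (even though the decimal 6.46 < 6.7).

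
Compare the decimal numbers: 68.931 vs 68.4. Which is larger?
68.931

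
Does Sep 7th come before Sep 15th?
Yes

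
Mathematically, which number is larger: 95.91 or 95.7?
95.91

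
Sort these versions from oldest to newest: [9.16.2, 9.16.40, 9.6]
[9.6, 9.16.2, 9.16.40]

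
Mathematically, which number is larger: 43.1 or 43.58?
43.58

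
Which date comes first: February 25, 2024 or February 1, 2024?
February 1, 2024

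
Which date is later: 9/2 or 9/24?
9/24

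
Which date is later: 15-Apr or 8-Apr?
15-Apr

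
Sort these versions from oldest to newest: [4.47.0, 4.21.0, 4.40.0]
[4.21.0, 4.40.0, 4.47.0]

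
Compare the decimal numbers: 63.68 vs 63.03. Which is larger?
63.68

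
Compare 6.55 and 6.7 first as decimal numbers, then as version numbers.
As decimals: 6.55 < 6.7. As versions: v6.55 > v6.7 (minor version 55 > 7).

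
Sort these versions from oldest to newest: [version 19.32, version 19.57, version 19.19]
[version 19.19, version 19.32, version 19.57]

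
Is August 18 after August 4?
Yes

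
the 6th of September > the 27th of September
False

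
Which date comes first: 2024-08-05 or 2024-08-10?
2024-08-05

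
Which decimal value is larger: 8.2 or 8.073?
8.2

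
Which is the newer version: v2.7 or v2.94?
v2.94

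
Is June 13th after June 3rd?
Yes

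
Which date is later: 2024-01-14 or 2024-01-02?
2024-01-14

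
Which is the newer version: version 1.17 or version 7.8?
version 7.8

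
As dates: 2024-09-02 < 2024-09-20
True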